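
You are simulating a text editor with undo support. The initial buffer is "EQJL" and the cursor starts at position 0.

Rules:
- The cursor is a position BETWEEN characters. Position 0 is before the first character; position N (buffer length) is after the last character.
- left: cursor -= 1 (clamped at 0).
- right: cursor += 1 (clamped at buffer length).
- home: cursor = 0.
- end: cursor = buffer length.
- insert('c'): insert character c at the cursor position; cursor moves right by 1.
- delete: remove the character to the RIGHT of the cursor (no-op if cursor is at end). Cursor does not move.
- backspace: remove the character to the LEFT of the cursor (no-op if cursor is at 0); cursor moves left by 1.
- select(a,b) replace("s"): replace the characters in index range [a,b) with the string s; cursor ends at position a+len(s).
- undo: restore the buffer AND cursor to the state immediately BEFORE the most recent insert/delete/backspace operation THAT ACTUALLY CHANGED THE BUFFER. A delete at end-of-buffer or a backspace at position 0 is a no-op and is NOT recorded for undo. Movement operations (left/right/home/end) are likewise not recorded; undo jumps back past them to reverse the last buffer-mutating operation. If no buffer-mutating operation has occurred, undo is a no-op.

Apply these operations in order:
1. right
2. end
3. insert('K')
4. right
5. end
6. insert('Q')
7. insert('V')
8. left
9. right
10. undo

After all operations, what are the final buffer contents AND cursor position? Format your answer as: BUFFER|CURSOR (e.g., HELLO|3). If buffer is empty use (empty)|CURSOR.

Answer: EQJLKQ|6

Derivation:
After op 1 (right): buf='EQJL' cursor=1
After op 2 (end): buf='EQJL' cursor=4
After op 3 (insert('K')): buf='EQJLK' cursor=5
After op 4 (right): buf='EQJLK' cursor=5
After op 5 (end): buf='EQJLK' cursor=5
After op 6 (insert('Q')): buf='EQJLKQ' cursor=6
After op 7 (insert('V')): buf='EQJLKQV' cursor=7
After op 8 (left): buf='EQJLKQV' cursor=6
After op 9 (right): buf='EQJLKQV' cursor=7
After op 10 (undo): buf='EQJLKQ' cursor=6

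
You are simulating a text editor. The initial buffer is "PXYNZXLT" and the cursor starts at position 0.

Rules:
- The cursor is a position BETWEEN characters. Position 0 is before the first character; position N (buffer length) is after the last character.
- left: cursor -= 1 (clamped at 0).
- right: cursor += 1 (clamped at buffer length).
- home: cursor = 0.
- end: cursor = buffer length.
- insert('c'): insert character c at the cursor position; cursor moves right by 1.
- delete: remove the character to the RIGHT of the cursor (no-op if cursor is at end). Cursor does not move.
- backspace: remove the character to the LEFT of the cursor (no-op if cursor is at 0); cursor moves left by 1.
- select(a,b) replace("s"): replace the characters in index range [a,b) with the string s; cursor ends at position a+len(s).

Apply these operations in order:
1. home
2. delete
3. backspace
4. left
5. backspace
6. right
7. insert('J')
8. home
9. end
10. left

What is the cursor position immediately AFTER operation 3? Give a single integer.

After op 1 (home): buf='PXYNZXLT' cursor=0
After op 2 (delete): buf='XYNZXLT' cursor=0
After op 3 (backspace): buf='XYNZXLT' cursor=0

Answer: 0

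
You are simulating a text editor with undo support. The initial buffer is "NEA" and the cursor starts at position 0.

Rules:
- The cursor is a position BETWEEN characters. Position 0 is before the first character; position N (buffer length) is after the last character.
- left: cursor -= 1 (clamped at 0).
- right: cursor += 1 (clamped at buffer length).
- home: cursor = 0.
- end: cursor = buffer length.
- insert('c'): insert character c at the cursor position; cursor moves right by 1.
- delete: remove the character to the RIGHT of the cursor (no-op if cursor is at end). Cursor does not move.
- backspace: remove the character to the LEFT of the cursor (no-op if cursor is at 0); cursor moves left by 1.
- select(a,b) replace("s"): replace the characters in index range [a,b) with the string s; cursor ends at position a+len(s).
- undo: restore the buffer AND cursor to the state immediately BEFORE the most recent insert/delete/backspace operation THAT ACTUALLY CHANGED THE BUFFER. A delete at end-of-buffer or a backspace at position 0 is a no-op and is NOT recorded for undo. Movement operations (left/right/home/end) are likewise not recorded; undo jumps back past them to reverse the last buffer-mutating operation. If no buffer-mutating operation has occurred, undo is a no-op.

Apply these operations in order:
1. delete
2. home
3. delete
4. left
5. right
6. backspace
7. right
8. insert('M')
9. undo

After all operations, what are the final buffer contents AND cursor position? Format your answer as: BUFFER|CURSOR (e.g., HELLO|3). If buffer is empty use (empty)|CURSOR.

Answer: (empty)|0

Derivation:
After op 1 (delete): buf='EA' cursor=0
After op 2 (home): buf='EA' cursor=0
After op 3 (delete): buf='A' cursor=0
After op 4 (left): buf='A' cursor=0
After op 5 (right): buf='A' cursor=1
After op 6 (backspace): buf='(empty)' cursor=0
After op 7 (right): buf='(empty)' cursor=0
After op 8 (insert('M')): buf='M' cursor=1
After op 9 (undo): buf='(empty)' cursor=0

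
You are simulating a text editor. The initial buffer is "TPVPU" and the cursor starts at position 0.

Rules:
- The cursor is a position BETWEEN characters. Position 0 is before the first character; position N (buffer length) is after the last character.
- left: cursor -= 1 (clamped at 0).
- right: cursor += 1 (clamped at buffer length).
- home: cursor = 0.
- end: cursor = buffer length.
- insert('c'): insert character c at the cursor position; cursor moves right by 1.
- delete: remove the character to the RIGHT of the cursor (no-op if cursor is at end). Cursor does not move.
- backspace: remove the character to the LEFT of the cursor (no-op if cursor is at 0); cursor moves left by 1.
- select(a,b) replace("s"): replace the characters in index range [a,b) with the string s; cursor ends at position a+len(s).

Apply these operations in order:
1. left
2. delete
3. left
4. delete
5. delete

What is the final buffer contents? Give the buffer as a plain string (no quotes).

Answer: PU

Derivation:
After op 1 (left): buf='TPVPU' cursor=0
After op 2 (delete): buf='PVPU' cursor=0
After op 3 (left): buf='PVPU' cursor=0
After op 4 (delete): buf='VPU' cursor=0
After op 5 (delete): buf='PU' cursor=0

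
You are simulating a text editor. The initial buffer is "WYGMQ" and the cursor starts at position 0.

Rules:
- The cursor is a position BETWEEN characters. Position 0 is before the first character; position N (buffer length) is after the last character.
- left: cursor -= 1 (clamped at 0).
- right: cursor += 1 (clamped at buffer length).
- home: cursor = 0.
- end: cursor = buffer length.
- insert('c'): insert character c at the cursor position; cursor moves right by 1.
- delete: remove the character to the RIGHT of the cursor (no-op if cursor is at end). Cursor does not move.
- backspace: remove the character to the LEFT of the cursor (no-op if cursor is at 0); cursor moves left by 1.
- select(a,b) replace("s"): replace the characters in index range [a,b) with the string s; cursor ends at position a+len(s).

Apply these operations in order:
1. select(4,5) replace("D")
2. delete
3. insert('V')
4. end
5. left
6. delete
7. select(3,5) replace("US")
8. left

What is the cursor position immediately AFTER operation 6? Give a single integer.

After op 1 (select(4,5) replace("D")): buf='WYGMD' cursor=5
After op 2 (delete): buf='WYGMD' cursor=5
After op 3 (insert('V')): buf='WYGMDV' cursor=6
After op 4 (end): buf='WYGMDV' cursor=6
After op 5 (left): buf='WYGMDV' cursor=5
After op 6 (delete): buf='WYGMD' cursor=5

Answer: 5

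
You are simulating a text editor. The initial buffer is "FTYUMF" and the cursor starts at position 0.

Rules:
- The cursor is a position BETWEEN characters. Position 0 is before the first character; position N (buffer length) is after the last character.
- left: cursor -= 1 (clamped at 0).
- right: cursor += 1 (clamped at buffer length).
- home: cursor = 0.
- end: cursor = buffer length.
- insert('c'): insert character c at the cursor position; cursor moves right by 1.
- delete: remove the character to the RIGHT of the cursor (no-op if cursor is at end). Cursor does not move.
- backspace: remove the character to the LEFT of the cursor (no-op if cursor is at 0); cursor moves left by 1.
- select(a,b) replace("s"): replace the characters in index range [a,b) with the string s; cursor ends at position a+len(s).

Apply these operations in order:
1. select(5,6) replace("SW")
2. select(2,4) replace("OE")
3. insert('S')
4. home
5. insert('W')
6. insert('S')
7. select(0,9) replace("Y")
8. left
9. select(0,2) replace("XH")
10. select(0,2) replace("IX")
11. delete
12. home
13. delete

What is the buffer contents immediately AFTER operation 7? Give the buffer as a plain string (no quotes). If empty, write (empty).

After op 1 (select(5,6) replace("SW")): buf='FTYUMSW' cursor=7
After op 2 (select(2,4) replace("OE")): buf='FTOEMSW' cursor=4
After op 3 (insert('S')): buf='FTOESMSW' cursor=5
After op 4 (home): buf='FTOESMSW' cursor=0
After op 5 (insert('W')): buf='WFTOESMSW' cursor=1
After op 6 (insert('S')): buf='WSFTOESMSW' cursor=2
After op 7 (select(0,9) replace("Y")): buf='YW' cursor=1

Answer: YW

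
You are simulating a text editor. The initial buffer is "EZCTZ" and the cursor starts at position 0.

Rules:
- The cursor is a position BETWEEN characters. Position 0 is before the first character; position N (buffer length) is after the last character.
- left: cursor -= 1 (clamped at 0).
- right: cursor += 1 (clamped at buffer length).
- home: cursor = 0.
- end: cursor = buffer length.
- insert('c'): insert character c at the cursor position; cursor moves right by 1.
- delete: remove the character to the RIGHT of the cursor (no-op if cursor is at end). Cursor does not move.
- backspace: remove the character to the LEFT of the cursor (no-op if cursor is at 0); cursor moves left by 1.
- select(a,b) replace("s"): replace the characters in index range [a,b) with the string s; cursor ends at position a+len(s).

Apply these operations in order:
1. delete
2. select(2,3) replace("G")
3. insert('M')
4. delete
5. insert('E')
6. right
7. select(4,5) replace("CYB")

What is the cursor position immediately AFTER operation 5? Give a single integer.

Answer: 5

Derivation:
After op 1 (delete): buf='ZCTZ' cursor=0
After op 2 (select(2,3) replace("G")): buf='ZCGZ' cursor=3
After op 3 (insert('M')): buf='ZCGMZ' cursor=4
After op 4 (delete): buf='ZCGM' cursor=4
After op 5 (insert('E')): buf='ZCGME' cursor=5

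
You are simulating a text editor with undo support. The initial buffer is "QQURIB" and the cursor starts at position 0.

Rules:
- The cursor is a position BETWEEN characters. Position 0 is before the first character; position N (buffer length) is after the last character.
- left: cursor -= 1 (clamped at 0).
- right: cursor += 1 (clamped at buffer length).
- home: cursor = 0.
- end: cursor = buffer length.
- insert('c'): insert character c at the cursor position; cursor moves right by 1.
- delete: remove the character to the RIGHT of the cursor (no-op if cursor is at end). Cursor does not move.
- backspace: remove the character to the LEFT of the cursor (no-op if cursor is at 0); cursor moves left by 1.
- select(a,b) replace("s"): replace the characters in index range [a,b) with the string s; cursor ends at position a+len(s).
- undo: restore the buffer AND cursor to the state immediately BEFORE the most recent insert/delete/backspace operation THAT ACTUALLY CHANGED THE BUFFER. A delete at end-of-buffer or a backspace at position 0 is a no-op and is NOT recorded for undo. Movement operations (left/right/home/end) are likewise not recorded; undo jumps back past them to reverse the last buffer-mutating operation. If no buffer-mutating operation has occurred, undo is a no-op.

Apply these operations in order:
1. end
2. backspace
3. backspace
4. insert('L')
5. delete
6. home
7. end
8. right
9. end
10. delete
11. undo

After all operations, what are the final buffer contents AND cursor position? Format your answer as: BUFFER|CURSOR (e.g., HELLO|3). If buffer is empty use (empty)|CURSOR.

Answer: QQUR|4

Derivation:
After op 1 (end): buf='QQURIB' cursor=6
After op 2 (backspace): buf='QQURI' cursor=5
After op 3 (backspace): buf='QQUR' cursor=4
After op 4 (insert('L')): buf='QQURL' cursor=5
After op 5 (delete): buf='QQURL' cursor=5
After op 6 (home): buf='QQURL' cursor=0
After op 7 (end): buf='QQURL' cursor=5
After op 8 (right): buf='QQURL' cursor=5
After op 9 (end): buf='QQURL' cursor=5
After op 10 (delete): buf='QQURL' cursor=5
After op 11 (undo): buf='QQUR' cursor=4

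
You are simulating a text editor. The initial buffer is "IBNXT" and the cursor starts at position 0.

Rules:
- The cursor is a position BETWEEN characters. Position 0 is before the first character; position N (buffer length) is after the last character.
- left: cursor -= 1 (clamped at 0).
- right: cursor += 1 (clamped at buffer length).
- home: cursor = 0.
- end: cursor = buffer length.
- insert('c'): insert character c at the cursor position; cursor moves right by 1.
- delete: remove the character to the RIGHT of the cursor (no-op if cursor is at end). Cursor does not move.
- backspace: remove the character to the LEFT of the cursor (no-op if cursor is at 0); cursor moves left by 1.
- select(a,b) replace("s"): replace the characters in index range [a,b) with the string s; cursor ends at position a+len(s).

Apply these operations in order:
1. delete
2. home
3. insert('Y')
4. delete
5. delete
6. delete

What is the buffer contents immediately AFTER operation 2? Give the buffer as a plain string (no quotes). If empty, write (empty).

After op 1 (delete): buf='BNXT' cursor=0
After op 2 (home): buf='BNXT' cursor=0

Answer: BNXT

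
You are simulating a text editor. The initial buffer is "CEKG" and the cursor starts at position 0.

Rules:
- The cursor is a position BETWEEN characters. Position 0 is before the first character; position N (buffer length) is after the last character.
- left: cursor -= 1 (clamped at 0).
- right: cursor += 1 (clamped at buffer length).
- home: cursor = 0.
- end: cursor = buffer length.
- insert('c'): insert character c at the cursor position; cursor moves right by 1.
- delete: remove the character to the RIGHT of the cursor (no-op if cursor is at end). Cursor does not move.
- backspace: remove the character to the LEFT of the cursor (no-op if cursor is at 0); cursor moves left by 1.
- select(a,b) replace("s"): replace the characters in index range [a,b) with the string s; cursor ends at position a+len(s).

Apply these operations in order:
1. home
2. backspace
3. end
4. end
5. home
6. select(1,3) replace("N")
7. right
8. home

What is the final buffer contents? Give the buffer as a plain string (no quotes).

After op 1 (home): buf='CEKG' cursor=0
After op 2 (backspace): buf='CEKG' cursor=0
After op 3 (end): buf='CEKG' cursor=4
After op 4 (end): buf='CEKG' cursor=4
After op 5 (home): buf='CEKG' cursor=0
After op 6 (select(1,3) replace("N")): buf='CNG' cursor=2
After op 7 (right): buf='CNG' cursor=3
After op 8 (home): buf='CNG' cursor=0

Answer: CNG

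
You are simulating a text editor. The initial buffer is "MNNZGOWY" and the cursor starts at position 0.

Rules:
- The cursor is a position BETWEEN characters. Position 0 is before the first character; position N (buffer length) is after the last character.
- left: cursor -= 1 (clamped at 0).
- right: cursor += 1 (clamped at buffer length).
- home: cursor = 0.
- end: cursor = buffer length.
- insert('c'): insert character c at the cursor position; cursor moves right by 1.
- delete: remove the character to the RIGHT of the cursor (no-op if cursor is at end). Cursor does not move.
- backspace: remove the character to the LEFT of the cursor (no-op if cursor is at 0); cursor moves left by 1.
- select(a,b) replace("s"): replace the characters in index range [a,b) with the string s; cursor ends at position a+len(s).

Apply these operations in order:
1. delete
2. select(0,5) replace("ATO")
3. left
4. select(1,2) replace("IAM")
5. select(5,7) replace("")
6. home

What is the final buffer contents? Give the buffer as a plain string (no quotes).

After op 1 (delete): buf='NNZGOWY' cursor=0
After op 2 (select(0,5) replace("ATO")): buf='ATOWY' cursor=3
After op 3 (left): buf='ATOWY' cursor=2
After op 4 (select(1,2) replace("IAM")): buf='AIAMOWY' cursor=4
After op 5 (select(5,7) replace("")): buf='AIAMO' cursor=5
After op 6 (home): buf='AIAMO' cursor=0

Answer: AIAMO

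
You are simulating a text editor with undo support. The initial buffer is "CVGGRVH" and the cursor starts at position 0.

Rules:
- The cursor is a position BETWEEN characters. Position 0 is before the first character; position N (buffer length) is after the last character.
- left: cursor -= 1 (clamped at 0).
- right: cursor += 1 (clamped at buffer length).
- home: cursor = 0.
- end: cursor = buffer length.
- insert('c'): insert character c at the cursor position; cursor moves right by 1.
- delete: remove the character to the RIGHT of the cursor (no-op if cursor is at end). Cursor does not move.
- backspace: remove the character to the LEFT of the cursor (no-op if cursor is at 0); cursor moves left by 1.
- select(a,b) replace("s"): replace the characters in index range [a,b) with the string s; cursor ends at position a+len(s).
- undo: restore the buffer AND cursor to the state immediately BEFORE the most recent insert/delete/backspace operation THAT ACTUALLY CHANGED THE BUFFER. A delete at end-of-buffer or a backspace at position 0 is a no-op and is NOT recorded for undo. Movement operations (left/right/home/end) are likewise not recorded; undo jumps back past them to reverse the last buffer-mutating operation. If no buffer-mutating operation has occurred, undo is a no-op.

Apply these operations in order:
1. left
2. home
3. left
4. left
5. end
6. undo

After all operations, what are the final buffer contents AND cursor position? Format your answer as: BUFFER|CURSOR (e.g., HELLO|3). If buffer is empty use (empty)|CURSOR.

Answer: CVGGRVH|7

Derivation:
After op 1 (left): buf='CVGGRVH' cursor=0
After op 2 (home): buf='CVGGRVH' cursor=0
After op 3 (left): buf='CVGGRVH' cursor=0
After op 4 (left): buf='CVGGRVH' cursor=0
After op 5 (end): buf='CVGGRVH' cursor=7
After op 6 (undo): buf='CVGGRVH' cursor=7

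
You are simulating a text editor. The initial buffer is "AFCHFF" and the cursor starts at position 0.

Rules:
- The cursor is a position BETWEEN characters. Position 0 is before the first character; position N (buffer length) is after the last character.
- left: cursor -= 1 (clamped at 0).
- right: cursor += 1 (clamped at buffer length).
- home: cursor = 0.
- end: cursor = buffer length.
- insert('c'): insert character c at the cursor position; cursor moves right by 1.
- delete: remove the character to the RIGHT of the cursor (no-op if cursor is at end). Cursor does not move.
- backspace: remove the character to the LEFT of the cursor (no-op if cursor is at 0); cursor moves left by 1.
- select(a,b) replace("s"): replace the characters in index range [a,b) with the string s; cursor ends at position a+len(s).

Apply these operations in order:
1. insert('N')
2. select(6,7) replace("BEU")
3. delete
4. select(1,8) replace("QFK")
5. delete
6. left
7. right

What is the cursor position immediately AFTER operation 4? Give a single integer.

After op 1 (insert('N')): buf='NAFCHFF' cursor=1
After op 2 (select(6,7) replace("BEU")): buf='NAFCHFBEU' cursor=9
After op 3 (delete): buf='NAFCHFBEU' cursor=9
After op 4 (select(1,8) replace("QFK")): buf='NQFKU' cursor=4

Answer: 4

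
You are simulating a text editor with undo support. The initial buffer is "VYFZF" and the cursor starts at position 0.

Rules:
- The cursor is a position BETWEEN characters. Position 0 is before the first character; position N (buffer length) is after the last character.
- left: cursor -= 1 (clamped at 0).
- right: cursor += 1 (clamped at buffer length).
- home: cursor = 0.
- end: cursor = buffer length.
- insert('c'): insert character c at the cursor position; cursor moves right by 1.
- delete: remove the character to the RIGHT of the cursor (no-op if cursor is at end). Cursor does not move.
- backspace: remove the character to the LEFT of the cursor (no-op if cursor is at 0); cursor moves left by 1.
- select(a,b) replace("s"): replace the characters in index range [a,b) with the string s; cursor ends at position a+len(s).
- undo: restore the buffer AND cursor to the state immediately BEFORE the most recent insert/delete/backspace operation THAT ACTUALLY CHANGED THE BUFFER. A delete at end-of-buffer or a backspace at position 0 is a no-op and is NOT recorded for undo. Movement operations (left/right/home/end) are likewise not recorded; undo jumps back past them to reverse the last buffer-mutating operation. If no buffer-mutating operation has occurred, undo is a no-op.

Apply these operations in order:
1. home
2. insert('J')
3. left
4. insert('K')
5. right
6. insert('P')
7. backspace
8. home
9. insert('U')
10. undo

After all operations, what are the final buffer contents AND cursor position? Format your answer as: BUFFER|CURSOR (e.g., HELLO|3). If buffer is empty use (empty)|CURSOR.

After op 1 (home): buf='VYFZF' cursor=0
After op 2 (insert('J')): buf='JVYFZF' cursor=1
After op 3 (left): buf='JVYFZF' cursor=0
After op 4 (insert('K')): buf='KJVYFZF' cursor=1
After op 5 (right): buf='KJVYFZF' cursor=2
After op 6 (insert('P')): buf='KJPVYFZF' cursor=3
After op 7 (backspace): buf='KJVYFZF' cursor=2
After op 8 (home): buf='KJVYFZF' cursor=0
After op 9 (insert('U')): buf='UKJVYFZF' cursor=1
After op 10 (undo): buf='KJVYFZF' cursor=0

Answer: KJVYFZF|0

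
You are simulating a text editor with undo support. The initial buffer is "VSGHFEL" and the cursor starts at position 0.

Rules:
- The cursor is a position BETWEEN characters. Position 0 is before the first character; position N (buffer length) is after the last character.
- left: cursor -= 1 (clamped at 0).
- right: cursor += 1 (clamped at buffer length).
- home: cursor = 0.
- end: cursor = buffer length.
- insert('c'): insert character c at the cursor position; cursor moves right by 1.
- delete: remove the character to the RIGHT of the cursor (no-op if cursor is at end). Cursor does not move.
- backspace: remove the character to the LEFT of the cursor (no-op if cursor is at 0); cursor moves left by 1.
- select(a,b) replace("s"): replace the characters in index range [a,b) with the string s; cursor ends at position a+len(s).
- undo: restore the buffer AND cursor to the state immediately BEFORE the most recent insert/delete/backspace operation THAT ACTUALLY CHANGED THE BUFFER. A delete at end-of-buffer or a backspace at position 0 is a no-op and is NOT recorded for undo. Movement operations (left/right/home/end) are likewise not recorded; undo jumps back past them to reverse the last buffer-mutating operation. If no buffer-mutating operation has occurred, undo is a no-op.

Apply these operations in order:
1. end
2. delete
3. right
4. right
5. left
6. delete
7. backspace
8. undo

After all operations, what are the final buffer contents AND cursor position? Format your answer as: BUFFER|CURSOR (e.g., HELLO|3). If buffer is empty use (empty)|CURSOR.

After op 1 (end): buf='VSGHFEL' cursor=7
After op 2 (delete): buf='VSGHFEL' cursor=7
After op 3 (right): buf='VSGHFEL' cursor=7
After op 4 (right): buf='VSGHFEL' cursor=7
After op 5 (left): buf='VSGHFEL' cursor=6
After op 6 (delete): buf='VSGHFE' cursor=6
After op 7 (backspace): buf='VSGHF' cursor=5
After op 8 (undo): buf='VSGHFE' cursor=6

Answer: VSGHFE|6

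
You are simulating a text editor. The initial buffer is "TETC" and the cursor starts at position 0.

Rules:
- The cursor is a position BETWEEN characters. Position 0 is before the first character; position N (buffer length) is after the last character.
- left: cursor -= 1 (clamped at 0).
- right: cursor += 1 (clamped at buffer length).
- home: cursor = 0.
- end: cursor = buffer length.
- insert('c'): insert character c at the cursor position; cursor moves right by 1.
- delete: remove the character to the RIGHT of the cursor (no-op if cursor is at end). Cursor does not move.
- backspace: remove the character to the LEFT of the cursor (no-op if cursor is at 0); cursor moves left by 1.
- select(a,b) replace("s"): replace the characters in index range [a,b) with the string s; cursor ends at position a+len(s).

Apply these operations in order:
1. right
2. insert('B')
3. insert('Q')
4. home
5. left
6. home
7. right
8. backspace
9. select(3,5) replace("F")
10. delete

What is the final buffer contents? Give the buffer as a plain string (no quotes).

After op 1 (right): buf='TETC' cursor=1
After op 2 (insert('B')): buf='TBETC' cursor=2
After op 3 (insert('Q')): buf='TBQETC' cursor=3
After op 4 (home): buf='TBQETC' cursor=0
After op 5 (left): buf='TBQETC' cursor=0
After op 6 (home): buf='TBQETC' cursor=0
After op 7 (right): buf='TBQETC' cursor=1
After op 8 (backspace): buf='BQETC' cursor=0
After op 9 (select(3,5) replace("F")): buf='BQEF' cursor=4
After op 10 (delete): buf='BQEF' cursor=4

Answer: BQEF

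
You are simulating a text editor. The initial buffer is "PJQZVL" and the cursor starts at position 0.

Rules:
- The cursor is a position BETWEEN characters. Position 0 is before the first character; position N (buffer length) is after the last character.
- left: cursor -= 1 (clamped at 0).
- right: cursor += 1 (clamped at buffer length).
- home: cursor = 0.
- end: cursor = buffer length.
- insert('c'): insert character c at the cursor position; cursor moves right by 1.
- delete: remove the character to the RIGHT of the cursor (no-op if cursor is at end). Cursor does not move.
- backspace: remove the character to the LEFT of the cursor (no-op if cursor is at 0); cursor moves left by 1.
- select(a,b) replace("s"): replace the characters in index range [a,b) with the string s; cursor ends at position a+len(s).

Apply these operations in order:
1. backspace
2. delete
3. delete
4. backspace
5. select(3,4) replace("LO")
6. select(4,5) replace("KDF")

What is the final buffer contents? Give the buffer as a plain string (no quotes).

After op 1 (backspace): buf='PJQZVL' cursor=0
After op 2 (delete): buf='JQZVL' cursor=0
After op 3 (delete): buf='QZVL' cursor=0
After op 4 (backspace): buf='QZVL' cursor=0
After op 5 (select(3,4) replace("LO")): buf='QZVLO' cursor=5
After op 6 (select(4,5) replace("KDF")): buf='QZVLKDF' cursor=7

Answer: QZVLKDF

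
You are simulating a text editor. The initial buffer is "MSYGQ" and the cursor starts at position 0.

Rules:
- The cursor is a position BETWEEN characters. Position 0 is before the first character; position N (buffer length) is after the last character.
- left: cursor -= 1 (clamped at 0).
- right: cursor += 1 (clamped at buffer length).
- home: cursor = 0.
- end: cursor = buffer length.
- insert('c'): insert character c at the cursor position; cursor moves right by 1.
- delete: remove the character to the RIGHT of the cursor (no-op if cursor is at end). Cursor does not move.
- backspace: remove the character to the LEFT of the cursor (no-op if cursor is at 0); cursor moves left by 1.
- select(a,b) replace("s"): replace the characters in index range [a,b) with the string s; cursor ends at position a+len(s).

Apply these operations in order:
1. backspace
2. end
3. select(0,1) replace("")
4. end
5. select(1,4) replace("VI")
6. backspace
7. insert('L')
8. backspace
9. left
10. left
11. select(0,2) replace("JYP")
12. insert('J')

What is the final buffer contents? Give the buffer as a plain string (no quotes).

Answer: JYPJ

Derivation:
After op 1 (backspace): buf='MSYGQ' cursor=0
After op 2 (end): buf='MSYGQ' cursor=5
After op 3 (select(0,1) replace("")): buf='SYGQ' cursor=0
After op 4 (end): buf='SYGQ' cursor=4
After op 5 (select(1,4) replace("VI")): buf='SVI' cursor=3
After op 6 (backspace): buf='SV' cursor=2
After op 7 (insert('L')): buf='SVL' cursor=3
After op 8 (backspace): buf='SV' cursor=2
After op 9 (left): buf='SV' cursor=1
After op 10 (left): buf='SV' cursor=0
After op 11 (select(0,2) replace("JYP")): buf='JYP' cursor=3
After op 12 (insert('J')): buf='JYPJ' cursor=4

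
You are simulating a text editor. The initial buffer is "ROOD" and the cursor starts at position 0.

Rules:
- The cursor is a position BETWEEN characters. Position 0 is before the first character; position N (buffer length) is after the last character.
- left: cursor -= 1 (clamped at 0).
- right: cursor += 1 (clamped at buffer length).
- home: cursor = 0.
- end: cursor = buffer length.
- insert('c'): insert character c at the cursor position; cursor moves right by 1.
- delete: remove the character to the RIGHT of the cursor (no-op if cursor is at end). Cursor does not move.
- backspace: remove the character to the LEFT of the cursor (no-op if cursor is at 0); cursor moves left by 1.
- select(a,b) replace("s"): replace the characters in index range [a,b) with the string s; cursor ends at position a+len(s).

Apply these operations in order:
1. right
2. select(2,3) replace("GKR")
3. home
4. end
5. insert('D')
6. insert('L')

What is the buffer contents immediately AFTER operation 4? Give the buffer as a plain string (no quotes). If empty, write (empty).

Answer: ROGKRD

Derivation:
After op 1 (right): buf='ROOD' cursor=1
After op 2 (select(2,3) replace("GKR")): buf='ROGKRD' cursor=5
After op 3 (home): buf='ROGKRD' cursor=0
After op 4 (end): buf='ROGKRD' cursor=6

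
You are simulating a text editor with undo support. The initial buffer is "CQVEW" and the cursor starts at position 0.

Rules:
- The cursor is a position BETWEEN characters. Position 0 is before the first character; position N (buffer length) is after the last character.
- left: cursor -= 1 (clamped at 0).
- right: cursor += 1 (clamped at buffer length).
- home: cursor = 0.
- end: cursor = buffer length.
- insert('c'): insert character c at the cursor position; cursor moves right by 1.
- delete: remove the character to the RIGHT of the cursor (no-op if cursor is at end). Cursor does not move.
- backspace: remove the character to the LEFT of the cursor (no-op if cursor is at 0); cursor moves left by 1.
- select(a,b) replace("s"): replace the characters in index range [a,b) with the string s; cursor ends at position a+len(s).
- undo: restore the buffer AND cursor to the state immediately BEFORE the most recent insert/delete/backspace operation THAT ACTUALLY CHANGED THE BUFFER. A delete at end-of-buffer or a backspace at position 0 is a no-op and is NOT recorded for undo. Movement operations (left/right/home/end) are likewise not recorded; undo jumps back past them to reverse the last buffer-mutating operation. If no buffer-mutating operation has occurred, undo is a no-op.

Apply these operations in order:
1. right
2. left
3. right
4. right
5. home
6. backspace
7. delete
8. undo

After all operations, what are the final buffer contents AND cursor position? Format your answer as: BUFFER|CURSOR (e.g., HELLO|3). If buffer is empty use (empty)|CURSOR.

After op 1 (right): buf='CQVEW' cursor=1
After op 2 (left): buf='CQVEW' cursor=0
After op 3 (right): buf='CQVEW' cursor=1
After op 4 (right): buf='CQVEW' cursor=2
After op 5 (home): buf='CQVEW' cursor=0
After op 6 (backspace): buf='CQVEW' cursor=0
After op 7 (delete): buf='QVEW' cursor=0
After op 8 (undo): buf='CQVEW' cursor=0

Answer: CQVEW|0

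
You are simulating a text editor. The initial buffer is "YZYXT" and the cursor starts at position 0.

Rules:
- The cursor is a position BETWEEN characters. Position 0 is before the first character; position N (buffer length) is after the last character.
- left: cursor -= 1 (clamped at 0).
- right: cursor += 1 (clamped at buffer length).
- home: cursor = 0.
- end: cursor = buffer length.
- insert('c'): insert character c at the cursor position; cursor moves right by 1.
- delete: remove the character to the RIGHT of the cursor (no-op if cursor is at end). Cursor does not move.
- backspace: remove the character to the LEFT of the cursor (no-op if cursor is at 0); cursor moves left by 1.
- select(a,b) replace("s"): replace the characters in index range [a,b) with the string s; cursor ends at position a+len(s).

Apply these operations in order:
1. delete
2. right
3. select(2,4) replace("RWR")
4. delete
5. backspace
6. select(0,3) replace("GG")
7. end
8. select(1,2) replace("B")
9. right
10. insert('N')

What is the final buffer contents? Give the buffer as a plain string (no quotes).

Answer: GBWN

Derivation:
After op 1 (delete): buf='ZYXT' cursor=0
After op 2 (right): buf='ZYXT' cursor=1
After op 3 (select(2,4) replace("RWR")): buf='ZYRWR' cursor=5
After op 4 (delete): buf='ZYRWR' cursor=5
After op 5 (backspace): buf='ZYRW' cursor=4
After op 6 (select(0,3) replace("GG")): buf='GGW' cursor=2
After op 7 (end): buf='GGW' cursor=3
After op 8 (select(1,2) replace("B")): buf='GBW' cursor=2
After op 9 (right): buf='GBW' cursor=3
After op 10 (insert('N')): buf='GBWN' cursor=4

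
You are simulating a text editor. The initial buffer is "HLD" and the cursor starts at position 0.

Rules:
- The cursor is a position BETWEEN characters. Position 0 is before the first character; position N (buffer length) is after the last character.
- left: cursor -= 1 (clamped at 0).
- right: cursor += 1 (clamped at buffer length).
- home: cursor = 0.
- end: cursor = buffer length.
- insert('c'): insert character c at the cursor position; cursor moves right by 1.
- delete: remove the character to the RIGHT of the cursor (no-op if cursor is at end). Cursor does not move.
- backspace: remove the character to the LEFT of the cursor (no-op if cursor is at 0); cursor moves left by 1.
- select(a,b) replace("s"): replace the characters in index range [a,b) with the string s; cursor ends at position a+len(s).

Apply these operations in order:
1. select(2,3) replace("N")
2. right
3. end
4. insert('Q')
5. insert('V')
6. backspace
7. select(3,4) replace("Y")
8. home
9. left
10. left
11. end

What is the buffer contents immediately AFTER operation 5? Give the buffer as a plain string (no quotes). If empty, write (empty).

Answer: HLNQV

Derivation:
After op 1 (select(2,3) replace("N")): buf='HLN' cursor=3
After op 2 (right): buf='HLN' cursor=3
After op 3 (end): buf='HLN' cursor=3
After op 4 (insert('Q')): buf='HLNQ' cursor=4
After op 5 (insert('V')): buf='HLNQV' cursor=5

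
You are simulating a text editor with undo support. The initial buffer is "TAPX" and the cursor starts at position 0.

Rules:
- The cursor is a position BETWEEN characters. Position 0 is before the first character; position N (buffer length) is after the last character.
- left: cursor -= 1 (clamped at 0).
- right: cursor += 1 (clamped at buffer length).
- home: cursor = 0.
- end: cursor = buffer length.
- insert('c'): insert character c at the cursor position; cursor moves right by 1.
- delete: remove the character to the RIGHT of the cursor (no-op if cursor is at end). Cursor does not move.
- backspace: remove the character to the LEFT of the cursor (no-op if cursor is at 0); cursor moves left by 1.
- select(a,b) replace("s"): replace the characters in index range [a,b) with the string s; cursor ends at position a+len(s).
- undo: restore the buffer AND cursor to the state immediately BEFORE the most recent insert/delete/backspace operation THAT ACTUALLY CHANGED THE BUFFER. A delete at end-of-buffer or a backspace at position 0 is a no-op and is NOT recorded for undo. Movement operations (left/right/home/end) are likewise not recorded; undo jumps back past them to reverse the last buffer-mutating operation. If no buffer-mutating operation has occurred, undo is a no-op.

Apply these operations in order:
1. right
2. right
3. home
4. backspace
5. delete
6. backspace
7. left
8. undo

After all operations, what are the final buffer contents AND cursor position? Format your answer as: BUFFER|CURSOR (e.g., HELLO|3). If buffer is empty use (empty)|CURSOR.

Answer: TAPX|0

Derivation:
After op 1 (right): buf='TAPX' cursor=1
After op 2 (right): buf='TAPX' cursor=2
After op 3 (home): buf='TAPX' cursor=0
After op 4 (backspace): buf='TAPX' cursor=0
After op 5 (delete): buf='APX' cursor=0
After op 6 (backspace): buf='APX' cursor=0
After op 7 (left): buf='APX' cursor=0
After op 8 (undo): buf='TAPX' cursor=0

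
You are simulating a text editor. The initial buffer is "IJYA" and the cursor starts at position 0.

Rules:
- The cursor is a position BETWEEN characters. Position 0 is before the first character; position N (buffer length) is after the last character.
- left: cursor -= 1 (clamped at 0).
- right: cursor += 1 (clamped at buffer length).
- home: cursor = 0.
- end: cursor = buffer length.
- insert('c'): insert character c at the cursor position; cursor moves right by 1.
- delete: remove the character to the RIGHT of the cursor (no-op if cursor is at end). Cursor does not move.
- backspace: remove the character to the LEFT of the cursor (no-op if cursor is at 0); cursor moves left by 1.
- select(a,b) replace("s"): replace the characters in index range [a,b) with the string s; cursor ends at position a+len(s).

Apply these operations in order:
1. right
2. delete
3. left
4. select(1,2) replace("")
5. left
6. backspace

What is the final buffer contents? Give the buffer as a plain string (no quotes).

After op 1 (right): buf='IJYA' cursor=1
After op 2 (delete): buf='IYA' cursor=1
After op 3 (left): buf='IYA' cursor=0
After op 4 (select(1,2) replace("")): buf='IA' cursor=1
After op 5 (left): buf='IA' cursor=0
After op 6 (backspace): buf='IA' cursor=0

Answer: IA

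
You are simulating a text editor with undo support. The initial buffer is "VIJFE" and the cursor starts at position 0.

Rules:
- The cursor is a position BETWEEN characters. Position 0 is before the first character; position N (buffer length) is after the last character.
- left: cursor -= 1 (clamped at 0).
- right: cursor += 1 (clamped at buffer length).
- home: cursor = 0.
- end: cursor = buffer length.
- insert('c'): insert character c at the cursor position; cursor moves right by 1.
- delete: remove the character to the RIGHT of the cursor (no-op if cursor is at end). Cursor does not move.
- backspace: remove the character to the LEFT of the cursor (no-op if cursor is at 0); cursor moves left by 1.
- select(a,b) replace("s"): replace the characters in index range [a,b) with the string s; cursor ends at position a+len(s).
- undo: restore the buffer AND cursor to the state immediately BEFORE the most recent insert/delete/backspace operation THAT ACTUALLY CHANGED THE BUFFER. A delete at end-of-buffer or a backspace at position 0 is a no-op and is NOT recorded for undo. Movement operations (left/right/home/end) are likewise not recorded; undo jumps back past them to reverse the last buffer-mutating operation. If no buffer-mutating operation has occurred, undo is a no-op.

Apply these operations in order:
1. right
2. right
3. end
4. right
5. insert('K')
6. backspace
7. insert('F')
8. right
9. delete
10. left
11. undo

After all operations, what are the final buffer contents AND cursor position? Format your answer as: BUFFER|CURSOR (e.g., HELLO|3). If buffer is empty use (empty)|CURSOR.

After op 1 (right): buf='VIJFE' cursor=1
After op 2 (right): buf='VIJFE' cursor=2
After op 3 (end): buf='VIJFE' cursor=5
After op 4 (right): buf='VIJFE' cursor=5
After op 5 (insert('K')): buf='VIJFEK' cursor=6
After op 6 (backspace): buf='VIJFE' cursor=5
After op 7 (insert('F')): buf='VIJFEF' cursor=6
After op 8 (right): buf='VIJFEF' cursor=6
After op 9 (delete): buf='VIJFEF' cursor=6
After op 10 (left): buf='VIJFEF' cursor=5
After op 11 (undo): buf='VIJFE' cursor=5

Answer: VIJFE|5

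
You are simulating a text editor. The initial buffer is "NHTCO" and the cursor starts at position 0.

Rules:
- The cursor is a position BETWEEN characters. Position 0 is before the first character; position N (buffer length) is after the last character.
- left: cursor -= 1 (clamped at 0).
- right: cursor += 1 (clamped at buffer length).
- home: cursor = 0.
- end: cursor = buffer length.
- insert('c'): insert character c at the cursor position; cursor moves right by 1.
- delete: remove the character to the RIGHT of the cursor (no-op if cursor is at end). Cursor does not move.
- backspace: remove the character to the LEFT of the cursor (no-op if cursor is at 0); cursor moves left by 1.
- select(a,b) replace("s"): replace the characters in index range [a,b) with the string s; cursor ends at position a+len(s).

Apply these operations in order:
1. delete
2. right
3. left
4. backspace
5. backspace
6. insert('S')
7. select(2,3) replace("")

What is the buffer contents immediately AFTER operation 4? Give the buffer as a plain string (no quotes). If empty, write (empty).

Answer: HTCO

Derivation:
After op 1 (delete): buf='HTCO' cursor=0
After op 2 (right): buf='HTCO' cursor=1
After op 3 (left): buf='HTCO' cursor=0
After op 4 (backspace): buf='HTCO' cursor=0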